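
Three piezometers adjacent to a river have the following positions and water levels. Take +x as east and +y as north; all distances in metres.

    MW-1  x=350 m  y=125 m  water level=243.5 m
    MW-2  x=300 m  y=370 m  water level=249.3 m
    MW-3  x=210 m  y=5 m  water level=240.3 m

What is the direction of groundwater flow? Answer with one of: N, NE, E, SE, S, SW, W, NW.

S

Three-point gradient (reference MW-1): Δ to MW-2 = (-50, 245, +5.8), Δ to MW-3 = (-140, -120, -3.2).
∂h/∂x = +0.002184, ∂h/∂y = +0.02412 (det = 40300).
Flow = −∇h = (-0.002184 east, -0.02412 north), which points south.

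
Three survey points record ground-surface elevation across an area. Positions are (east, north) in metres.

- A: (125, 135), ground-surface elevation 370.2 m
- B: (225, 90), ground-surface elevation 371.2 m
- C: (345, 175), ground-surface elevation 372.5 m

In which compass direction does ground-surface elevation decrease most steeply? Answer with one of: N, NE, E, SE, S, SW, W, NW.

Taking A as reference: B−A = (100, -45, +1.0); C−A = (220, 40, +2.3).
Solve a·Δx + b·Δy = Δz: det = 100·40 − 220·(-45) = 13900.
∂z/∂x = [(+1.0)·40 − (+2.3)·(-45)] / 13900 = +0.01032
∂z/∂y = [100·(+2.3) − 220·(+1.0)] / 13900 = +0.0007194
Steepest decrease is along −∇f = (-0.01032 E, -0.0007194 N) → west.

W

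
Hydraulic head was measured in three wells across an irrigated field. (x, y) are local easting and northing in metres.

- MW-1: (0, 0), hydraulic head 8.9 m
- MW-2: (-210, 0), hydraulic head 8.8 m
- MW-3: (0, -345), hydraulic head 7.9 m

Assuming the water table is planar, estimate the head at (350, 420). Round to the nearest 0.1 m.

10.3 m

∂h/∂x = (8.8 − 8.9) / (-210 − 0) = +0.0004762
∂h/∂y = (7.9 − 8.9) / (-345 − 0) = +0.002899
h(350, 420) = 8.9 + (+0.0004762)·(350) + (+0.002899)·(420) = 8.9 +0.167 +1.217 = 10.284 m.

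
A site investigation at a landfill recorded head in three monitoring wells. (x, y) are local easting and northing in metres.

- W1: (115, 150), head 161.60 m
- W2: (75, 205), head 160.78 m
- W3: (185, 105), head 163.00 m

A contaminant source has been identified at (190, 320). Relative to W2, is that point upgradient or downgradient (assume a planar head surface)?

Taking W1 as reference: W2−W1 = (-40, 55, -0.82); W3−W1 = (70, -45, +1.40).
Solve a·Δx + b·Δy = Δh: det = (-40)·(-45) − 70·55 = -2050.
∂h/∂x = [(-0.82)·(-45) − (+1.40)·55] / -2050 = +0.01956
∂h/∂y = [(-40)·(+1.40) − 70·(-0.82)] / -2050 = -0.0006829
Head at (190, 320) = 161.60 + (+0.01956)·(75) + (-0.0006829)·(170) = 162.95 m.
That is higher than the 160.78 m at W2, so the point is upgradient.

upgradient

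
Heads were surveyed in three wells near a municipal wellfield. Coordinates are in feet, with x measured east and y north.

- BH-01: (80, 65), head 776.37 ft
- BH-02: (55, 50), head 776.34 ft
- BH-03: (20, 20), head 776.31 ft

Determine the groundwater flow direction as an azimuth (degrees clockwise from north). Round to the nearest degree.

304°

Differences from BH-01: to BH-02 (Δx, Δy, Δh) = (-25, -15, -0.03); to BH-03 = (-60, -45, -0.06).
Determinant of the coordinate differences = (-25)·(-45) − (-60)·(-15) = 225.
∂h/∂x = [(-0.03)·(-45) − (-0.06)·(-15)] / 225 = +0.002000
∂h/∂y = [(-25)·(-0.06) − (-60)·(-0.03)] / 225 = -0.001333
Flow direction (−∇h) has components (-0.002000 E, +0.001333 N).
Azimuth = atan2(E, N) = atan2(-0.002000, +0.001333) = 303.7° ≈ 304°.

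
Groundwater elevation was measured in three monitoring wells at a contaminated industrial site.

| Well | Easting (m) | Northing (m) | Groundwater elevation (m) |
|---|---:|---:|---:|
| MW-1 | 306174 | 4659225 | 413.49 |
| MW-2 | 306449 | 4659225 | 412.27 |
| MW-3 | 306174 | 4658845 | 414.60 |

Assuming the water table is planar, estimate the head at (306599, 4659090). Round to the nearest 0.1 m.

∂h/∂x = (412.27 − 413.49) / (306449 − 306174) = -0.004436
∂h/∂y = (414.60 − 413.49) / (4658845 − 4659225) = -0.002921
h(306599, 4659090) = 413.49 + (-0.004436)·(425) + (-0.002921)·(-135) = 413.49 -1.885 +0.394 = 411.999 m.

412.0 m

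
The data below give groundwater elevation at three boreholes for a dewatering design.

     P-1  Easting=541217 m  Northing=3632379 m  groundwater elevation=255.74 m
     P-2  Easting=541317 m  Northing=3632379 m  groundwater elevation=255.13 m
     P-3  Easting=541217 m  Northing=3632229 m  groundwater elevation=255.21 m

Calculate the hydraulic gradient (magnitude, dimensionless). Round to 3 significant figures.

0.00705

∂h/∂x = (255.13 − 255.74) / (541317 − 541217) = -0.006100
∂h/∂y = (255.21 − 255.74) / (3632229 − 3632379) = +0.003533
|∇h| = √(-0.006100² + 0.003533²) = 0.007049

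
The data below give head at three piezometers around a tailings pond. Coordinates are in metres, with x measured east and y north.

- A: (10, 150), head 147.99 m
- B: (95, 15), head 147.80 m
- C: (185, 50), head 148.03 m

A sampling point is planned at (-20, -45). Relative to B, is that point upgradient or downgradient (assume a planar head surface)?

downgradient

Three-point gradient (reference A): Δ to B = (85, -135, -0.19), Δ to C = (175, -100, +0.04).
∂h/∂x = +0.001613, ∂h/∂y = +0.002423 (det = 15125).
Head at (-20, -45) = 147.99 + (+0.001613)·(-30) + (+0.002423)·(-195) = 147.47 m.
That is lower than the 147.80 m at B, so the point is downgradient.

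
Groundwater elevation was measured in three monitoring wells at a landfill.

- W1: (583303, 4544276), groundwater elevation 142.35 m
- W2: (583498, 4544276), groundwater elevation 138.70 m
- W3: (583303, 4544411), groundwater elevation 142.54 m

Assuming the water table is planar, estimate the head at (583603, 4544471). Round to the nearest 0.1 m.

137.0 m

∂h/∂x = (138.70 − 142.35) / (583498 − 583303) = -0.01872
∂h/∂y = (142.54 − 142.35) / (4544411 − 4544276) = +0.001407
h(583603, 4544471) = 142.35 + (-0.01872)·(300) + (+0.001407)·(195) = 142.35 -5.615 +0.274 = 137.009 m.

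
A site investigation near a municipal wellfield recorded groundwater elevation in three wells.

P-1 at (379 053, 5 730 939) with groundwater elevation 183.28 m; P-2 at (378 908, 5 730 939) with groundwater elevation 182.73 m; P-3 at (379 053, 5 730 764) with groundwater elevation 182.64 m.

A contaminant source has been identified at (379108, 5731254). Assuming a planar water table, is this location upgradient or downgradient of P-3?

upgradient

∂h/∂x = (182.73 − 183.28) / (378908 − 379053) = +0.003793
∂h/∂y = (182.64 − 183.28) / (5730764 − 5730939) = +0.003657
Head at (379108, 5731254) = 183.28 + (+0.003793)·(55) + (+0.003657)·(315) = 184.64 m.
That is higher than the 182.64 m at P-3, so the point is upgradient.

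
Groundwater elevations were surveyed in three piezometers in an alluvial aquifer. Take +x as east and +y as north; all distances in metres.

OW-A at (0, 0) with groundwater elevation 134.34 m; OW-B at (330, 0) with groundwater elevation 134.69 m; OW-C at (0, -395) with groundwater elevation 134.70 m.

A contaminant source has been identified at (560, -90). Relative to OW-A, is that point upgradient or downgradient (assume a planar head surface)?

∂h/∂x = (134.69 − 134.34) / (330 − 0) = +0.001061
∂h/∂y = (134.70 − 134.34) / (-395 − 0) = -0.0009114
Head at (560, -90) = 134.34 + (+0.001061)·(560) + (-0.0009114)·(-90) = 135.02 m.
That is higher than the 134.34 m at OW-A, so the point is upgradient.

upgradient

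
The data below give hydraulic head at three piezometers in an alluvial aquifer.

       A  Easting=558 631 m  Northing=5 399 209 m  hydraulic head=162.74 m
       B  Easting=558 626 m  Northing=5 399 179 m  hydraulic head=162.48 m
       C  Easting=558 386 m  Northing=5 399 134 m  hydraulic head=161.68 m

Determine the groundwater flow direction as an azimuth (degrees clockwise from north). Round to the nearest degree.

With h = a·x + b·y + c and A as origin, the differences give:
  (-5)·a + (-30)·b = -0.26
  (-245)·a + (-75)·b = -1.06
Eliminate b (×(-75) and ×(-30), subtract): -6975·a = -12.300 → a = ∂h/∂x = +0.001763
Back-substitute: b = ∂h/∂y = +0.008373.
Flow direction (−∇h) has components (-0.001763 E, -0.008373 N).
Azimuth = atan2(E, N) = atan2(-0.001763, -0.008373) = 191.9° ≈ 192°.

192°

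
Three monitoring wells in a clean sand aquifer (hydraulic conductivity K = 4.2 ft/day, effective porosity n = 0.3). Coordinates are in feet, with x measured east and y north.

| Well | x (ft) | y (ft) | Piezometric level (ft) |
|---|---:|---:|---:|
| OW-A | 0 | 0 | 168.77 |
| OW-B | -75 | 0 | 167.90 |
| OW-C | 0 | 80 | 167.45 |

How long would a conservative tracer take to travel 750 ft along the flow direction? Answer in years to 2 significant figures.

∂h/∂x = (167.90 − 168.77) / (-75 − 0) = +0.01160
∂h/∂y = (167.45 − 168.77) / (80 − 0) = -0.01650
|∇h| = √(0.01160² + -0.01650²) = 0.02017
Seepage velocity v = K·i/n = 4.2 × 0.02017 / 0.3 = 0.2824 ft/day.
t = 750 / 0.2824 = 2656 days = 7.27 years.

7.3 years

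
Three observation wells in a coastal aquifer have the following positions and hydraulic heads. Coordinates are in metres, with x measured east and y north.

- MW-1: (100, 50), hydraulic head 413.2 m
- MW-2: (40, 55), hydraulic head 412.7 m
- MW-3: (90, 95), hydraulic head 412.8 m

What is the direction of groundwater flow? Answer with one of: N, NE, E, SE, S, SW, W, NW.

NW

Differences from MW-1: to MW-2 (Δx, Δy, Δh) = (-60, 5, -0.5); to MW-3 = (-10, 45, -0.4).
Solve a·Δx + b·Δy = Δh: det = (-60)·45 − (-10)·5 = -2650.
∂h/∂x = [(-0.5)·45 − (-0.4)·5] / -2650 = +0.007736
∂h/∂y = [(-60)·(-0.4) − (-10)·(-0.5)] / -2650 = -0.007170
Flow = −∇h = (-0.007736 east, +0.007170 north), which points northwest.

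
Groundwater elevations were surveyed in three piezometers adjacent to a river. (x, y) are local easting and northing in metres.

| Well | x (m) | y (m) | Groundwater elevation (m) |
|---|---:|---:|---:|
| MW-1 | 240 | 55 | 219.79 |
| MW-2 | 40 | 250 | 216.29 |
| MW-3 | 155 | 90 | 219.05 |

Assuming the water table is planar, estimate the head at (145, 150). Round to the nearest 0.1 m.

Differences from MW-1: to MW-2 (Δx, Δy, Δh) = (-200, 195, -3.50); to MW-3 = (-85, 35, -0.74).
Solve a·Δx + b·Δy = Δh: det = (-200)·35 − (-85)·195 = 9575.
∂h/∂x = [(-3.50)·35 − (-0.74)·195] / 9575 = +0.002277
∂h/∂y = [(-200)·(-0.74) − (-85)·(-3.50)] / 9575 = -0.01561
h(145, 150) = 219.79 + (+0.002277)·(-95) + (-0.01561)·(95) = 219.79 -0.216 -1.483 = 218.090 m.

218.1 m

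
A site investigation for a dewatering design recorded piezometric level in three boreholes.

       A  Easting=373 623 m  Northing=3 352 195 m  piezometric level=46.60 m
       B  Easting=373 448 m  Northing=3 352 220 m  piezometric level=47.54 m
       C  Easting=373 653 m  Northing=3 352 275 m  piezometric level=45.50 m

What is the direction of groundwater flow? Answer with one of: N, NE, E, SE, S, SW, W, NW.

Taking A as reference: B−A = (-175, 25, +0.94); C−A = (30, 80, -1.10).
Solve a·Δx + b·Δy = Δh: det = (-175)·80 − 30·25 = -14750.
∂h/∂x = [(+0.94)·80 − (-1.10)·25] / -14750 = -0.006963
∂h/∂y = [(-175)·(-1.10) − 30·(+0.94)] / -14750 = -0.01114
Flow = −∇h = (+0.006963 east, +0.01114 north), which points northeast.

NE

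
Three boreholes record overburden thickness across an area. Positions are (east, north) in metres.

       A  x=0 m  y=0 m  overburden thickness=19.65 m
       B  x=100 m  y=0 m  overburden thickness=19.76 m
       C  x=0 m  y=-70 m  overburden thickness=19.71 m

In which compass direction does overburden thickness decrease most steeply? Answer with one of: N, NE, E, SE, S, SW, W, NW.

NW

∂d/∂x = (19.76 − 19.65) / (100 − 0) = +0.001100
∂d/∂y = (19.71 − 19.65) / (-70 − 0) = -0.0008571
Steepest decrease is along −∇f = (-0.001100 E, +0.0008571 N) → northwest.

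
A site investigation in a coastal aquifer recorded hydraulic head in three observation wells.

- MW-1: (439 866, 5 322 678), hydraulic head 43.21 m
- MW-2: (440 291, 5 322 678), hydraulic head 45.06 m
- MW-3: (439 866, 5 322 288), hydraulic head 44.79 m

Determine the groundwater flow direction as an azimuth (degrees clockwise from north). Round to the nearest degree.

∂h/∂x = (45.06 − 43.21) / (440291 − 439866) = +0.004353
∂h/∂y = (44.79 − 43.21) / (5322288 − 5322678) = -0.004051
Flow direction (−∇h) has components (-0.004353 E, +0.004051 N).
Azimuth = atan2(E, N) = atan2(-0.004353, +0.004051) = 312.9° ≈ 313°.

313°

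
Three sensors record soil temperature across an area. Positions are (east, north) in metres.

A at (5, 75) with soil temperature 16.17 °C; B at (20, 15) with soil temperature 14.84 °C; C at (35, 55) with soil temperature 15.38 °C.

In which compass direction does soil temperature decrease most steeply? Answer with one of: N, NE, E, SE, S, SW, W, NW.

Differences from A: to B (Δx, Δy, Δh) = (15, -60, -1.33); to C = (30, -20, -0.79).
Determinant of the coordinate differences = 15·(-20) − 30·(-60) = 1500.
∂T/∂x = [(-1.33)·(-20) − (-0.79)·(-60)] / 1500 = -0.01387
∂T/∂y = [15·(-0.79) − 30·(-1.33)] / 1500 = +0.01870
Steepest decrease is along −∇f = (+0.01387 E, -0.01870 N) → southeast.

SE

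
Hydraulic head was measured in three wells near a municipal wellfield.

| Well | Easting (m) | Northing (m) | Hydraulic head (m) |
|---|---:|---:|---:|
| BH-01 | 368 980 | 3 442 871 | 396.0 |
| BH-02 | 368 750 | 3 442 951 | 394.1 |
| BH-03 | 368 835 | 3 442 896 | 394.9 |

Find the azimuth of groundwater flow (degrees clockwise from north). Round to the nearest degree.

Taking BH-01 as reference: BH-02−BH-01 = (-230, 80, -1.9); BH-03−BH-01 = (-145, 25, -1.1).
Solve a·Δx + b·Δy = Δh: det = (-230)·25 − (-145)·80 = 5850.
∂h/∂x = [(-1.9)·25 − (-1.1)·80] / 5850 = +0.006923
∂h/∂y = [(-230)·(-1.1) − (-145)·(-1.9)] / 5850 = -0.003846
Flow direction (−∇h) has components (-0.006923 E, +0.003846 N).
Azimuth = atan2(E, N) = atan2(-0.006923, +0.003846) = 299.1° ≈ 299°.

299°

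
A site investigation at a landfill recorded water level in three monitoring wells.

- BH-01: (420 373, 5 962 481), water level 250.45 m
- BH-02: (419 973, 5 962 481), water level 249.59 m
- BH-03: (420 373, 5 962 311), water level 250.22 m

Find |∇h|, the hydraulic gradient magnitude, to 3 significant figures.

0.00254

∂h/∂x = (249.59 − 250.45) / (419973 − 420373) = +0.002150
∂h/∂y = (250.22 − 250.45) / (5962311 − 5962481) = +0.001353
|∇h| = √(0.002150² + 0.001353²) = 0.00254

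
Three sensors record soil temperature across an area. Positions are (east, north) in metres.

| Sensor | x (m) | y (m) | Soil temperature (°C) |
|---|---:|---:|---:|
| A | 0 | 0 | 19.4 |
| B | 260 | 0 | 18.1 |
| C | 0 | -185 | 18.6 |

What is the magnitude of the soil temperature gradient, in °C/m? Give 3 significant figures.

∂T/∂x = (18.1 − 19.4) / (260 − 0) = -0.005000
∂T/∂y = (18.6 − 19.4) / (-185 − 0) = +0.004324
|∇f| = √(-0.005000² + 0.004324²) = 0.00661 °C/m

0.00661 °C/m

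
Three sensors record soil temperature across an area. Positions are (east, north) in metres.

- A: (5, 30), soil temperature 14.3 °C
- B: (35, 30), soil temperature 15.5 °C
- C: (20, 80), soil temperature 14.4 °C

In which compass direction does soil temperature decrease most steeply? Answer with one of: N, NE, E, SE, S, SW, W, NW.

W

Three-point gradient (reference A): Δ to B = (30, 0, +1.2), Δ to C = (15, 50, +0.1).
∂T/∂x = +0.04000, ∂T/∂y = -0.01000 (det = 1500).
Steepest decrease is along −∇f = (-0.04000 E, +0.01000 N) → west.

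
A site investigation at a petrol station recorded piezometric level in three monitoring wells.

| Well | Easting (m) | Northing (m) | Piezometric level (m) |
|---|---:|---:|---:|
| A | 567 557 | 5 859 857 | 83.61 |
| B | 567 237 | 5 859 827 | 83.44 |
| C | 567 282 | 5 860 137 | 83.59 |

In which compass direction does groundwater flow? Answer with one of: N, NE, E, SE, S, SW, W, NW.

Differences from A: to B (Δx, Δy, Δh) = (-320, -30, -0.17); to C = (-275, 280, -0.02).
Determinant of the coordinate differences = (-320)·280 − (-275)·(-30) = -97850.
∂h/∂x = [(-0.17)·280 − (-0.02)·(-30)] / -97850 = +0.0004926
∂h/∂y = [(-320)·(-0.02) − (-275)·(-0.17)] / -97850 = +0.0004124
Flow = −∇h = (-0.0004926 east, -0.0004124 north), which points southwest.

SW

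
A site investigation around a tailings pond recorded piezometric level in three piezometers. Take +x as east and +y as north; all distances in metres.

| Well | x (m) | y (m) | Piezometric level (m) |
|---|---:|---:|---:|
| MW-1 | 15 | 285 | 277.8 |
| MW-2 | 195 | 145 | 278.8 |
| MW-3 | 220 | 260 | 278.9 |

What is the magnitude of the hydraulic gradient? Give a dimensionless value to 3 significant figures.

Differences from MW-1: to MW-2 (Δx, Δy, Δh) = (180, -140, +1.0); to MW-3 = (205, -25, +1.1).
Solve a·Δx + b·Δy = Δh: det = 180·(-25) − 205·(-140) = 24200.
∂h/∂x = [(+1.0)·(-25) − (+1.1)·(-140)] / 24200 = +0.005331
∂h/∂y = [180·(+1.1) − 205·(+1.0)] / 24200 = -0.0002893
|∇h| = √(0.005331² + -0.0002893²) = 0.005339

0.00534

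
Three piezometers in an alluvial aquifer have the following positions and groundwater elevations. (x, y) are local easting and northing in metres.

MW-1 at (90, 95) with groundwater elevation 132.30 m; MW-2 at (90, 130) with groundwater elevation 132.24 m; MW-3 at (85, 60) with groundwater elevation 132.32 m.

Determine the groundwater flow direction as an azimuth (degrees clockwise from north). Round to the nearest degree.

Differences from MW-1: to MW-2 (Δx, Δy, Δh) = (0, 35, -0.06); to MW-3 = (-5, -35, +0.02).
Solve a·Δx + b·Δy = Δh: det = 0·(-35) − (-5)·35 = 175.
∂h/∂x = [(-0.06)·(-35) − (+0.02)·35] / 175 = +0.008000
∂h/∂y = [0·(+0.02) − (-5)·(-0.06)] / 175 = -0.001714
Flow direction (−∇h) has components (-0.008000 E, +0.001714 N).
Azimuth = atan2(E, N) = atan2(-0.008000, +0.001714) = 282.1° ≈ 282°.

282°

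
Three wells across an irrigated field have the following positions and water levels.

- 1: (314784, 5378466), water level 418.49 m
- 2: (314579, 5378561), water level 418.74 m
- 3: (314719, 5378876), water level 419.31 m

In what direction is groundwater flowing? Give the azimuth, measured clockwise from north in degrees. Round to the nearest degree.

171°

Three-point gradient (reference 1): Δ to 2 = (-205, 95, +0.25), Δ to 3 = (-65, 410, +0.82).
∂h/∂x = -0.0003159, ∂h/∂y = +0.001950 (det = -77875).
Flow direction (−∇h) has components (+0.0003159 E, -0.001950 N).
Azimuth = atan2(E, N) = atan2(+0.0003159, -0.001950) = 170.8° ≈ 171°.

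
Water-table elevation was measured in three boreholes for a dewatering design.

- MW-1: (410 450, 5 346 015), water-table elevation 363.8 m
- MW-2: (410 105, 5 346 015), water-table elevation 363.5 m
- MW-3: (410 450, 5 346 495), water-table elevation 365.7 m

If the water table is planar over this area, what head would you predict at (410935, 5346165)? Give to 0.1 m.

∂h/∂x = (363.5 − 363.8) / (410105 − 410450) = +0.0008696
∂h/∂y = (365.7 − 363.8) / (5346495 − 5346015) = +0.003958
h(410935, 5346165) = 363.8 + (+0.0008696)·(485) + (+0.003958)·(150) = 363.8 +0.422 +0.594 = 364.815 m.

364.8 m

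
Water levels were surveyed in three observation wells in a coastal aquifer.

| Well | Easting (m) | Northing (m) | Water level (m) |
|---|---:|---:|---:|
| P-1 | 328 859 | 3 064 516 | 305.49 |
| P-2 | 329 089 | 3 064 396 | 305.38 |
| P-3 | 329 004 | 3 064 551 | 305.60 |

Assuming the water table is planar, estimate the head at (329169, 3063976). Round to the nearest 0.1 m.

304.7 m

Three-point gradient (reference P-1): Δ to P-2 = (230, -120, -0.11), Δ to P-3 = (145, 35, +0.11).
∂h/∂x = +0.0003674, ∂h/∂y = +0.001621 (det = 25450).
h(329169, 3063976) = 305.49 + (+0.0003674)·(310) + (+0.001621)·(-540) = 305.49 +0.114 -0.875 = 304.729 m.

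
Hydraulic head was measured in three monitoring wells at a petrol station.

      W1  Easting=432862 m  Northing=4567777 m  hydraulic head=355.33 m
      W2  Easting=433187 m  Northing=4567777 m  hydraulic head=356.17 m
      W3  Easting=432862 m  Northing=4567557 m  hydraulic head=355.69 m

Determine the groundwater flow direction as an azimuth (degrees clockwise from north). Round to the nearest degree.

302°

∂h/∂x = (356.17 − 355.33) / (433187 − 432862) = +0.002585
∂h/∂y = (355.69 − 355.33) / (4567557 − 4567777) = -0.001636
Flow direction (−∇h) has components (-0.002585 E, +0.001636 N).
Azimuth = atan2(E, N) = atan2(-0.002585, +0.001636) = 302.3° ≈ 302°.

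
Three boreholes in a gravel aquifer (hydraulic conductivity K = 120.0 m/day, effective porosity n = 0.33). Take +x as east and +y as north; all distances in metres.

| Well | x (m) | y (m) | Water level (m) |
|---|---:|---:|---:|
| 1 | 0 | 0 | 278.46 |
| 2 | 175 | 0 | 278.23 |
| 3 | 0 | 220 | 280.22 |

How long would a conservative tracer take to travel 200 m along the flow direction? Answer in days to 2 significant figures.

∂h/∂x = (278.23 − 278.46) / (175 − 0) = -0.001314
∂h/∂y = (280.22 − 278.46) / (220 − 0) = +0.008000
|∇h| = √(-0.001314² + 0.008000²) = 0.008107
Seepage velocity v = K·i/n = 120.0 × 0.008107 / 0.33 = 2.948 m/day.
t = 200 / 2.948 = 67.84 days.

68 days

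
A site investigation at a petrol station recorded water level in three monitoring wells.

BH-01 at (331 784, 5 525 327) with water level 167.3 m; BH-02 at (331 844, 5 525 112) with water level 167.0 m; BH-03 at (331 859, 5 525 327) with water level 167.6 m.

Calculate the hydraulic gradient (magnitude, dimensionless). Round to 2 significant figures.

Differences from BH-01: to BH-02 (Δx, Δy, Δh) = (60, -215, -0.3); to BH-03 = (75, 0, +0.3).
Solve a·Δx + b·Δy = Δh: det = 60·0 − 75·(-215) = 16125.
∂h/∂x = [(-0.3)·0 − (+0.3)·(-215)] / 16125 = +0.004000
∂h/∂y = [60·(+0.3) − 75·(-0.3)] / 16125 = +0.002512
|∇h| = √(0.004000² + 0.002512²) = 0.004723

0.0047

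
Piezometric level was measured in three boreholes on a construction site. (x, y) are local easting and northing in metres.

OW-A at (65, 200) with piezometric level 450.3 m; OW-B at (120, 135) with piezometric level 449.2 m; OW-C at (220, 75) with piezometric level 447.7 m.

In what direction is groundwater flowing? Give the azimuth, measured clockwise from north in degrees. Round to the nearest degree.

Differences from OW-A: to OW-B (Δx, Δy, Δh) = (55, -65, -1.1); to OW-C = (155, -125, -2.6).
Solve a·Δx + b·Δy = Δh: det = 55·(-125) − 155·(-65) = 3200.
∂h/∂x = [(-1.1)·(-125) − (-2.6)·(-65)] / 3200 = -0.009844
∂h/∂y = [55·(-2.6) − 155·(-1.1)] / 3200 = +0.008594
Flow direction (−∇h) has components (+0.009844 E, -0.008594 N).
Azimuth = atan2(E, N) = atan2(+0.009844, -0.008594) = 131.1° ≈ 131°.

131°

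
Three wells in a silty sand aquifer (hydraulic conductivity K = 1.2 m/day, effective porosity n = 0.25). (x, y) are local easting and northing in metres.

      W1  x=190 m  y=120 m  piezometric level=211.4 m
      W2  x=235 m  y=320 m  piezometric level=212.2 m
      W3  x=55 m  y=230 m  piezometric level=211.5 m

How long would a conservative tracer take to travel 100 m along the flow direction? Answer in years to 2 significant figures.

Differences from W1: to W2 (Δx, Δy, Δh) = (45, 200, +0.8); to W3 = (-135, 110, +0.1).
Determinant of the coordinate differences = 45·110 − (-135)·200 = 31950.
∂h/∂x = [(+0.8)·110 − (+0.1)·200] / 31950 = +0.002128
∂h/∂y = [45·(+0.1) − (-135)·(+0.8)] / 31950 = +0.003521
|∇h| = √(0.002128² + 0.003521²) = 0.004114
Seepage velocity v = K·i/n = 1.2 × 0.004114 / 0.25 = 0.01975 m/day.
t = 100 / 0.01975 = 5063 days = 13.9 years.

14 years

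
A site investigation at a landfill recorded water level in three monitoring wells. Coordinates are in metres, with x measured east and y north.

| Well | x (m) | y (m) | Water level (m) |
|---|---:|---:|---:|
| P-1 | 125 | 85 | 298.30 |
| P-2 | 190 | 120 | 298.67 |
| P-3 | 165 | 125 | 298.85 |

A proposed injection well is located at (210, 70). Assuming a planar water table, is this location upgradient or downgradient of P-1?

Taking P-1 as reference: P-2−P-1 = (65, 35, +0.37); P-3−P-1 = (40, 40, +0.55).
Solve a·Δx + b·Δy = Δh: det = 65·40 − 40·35 = 1200.
∂h/∂x = [(+0.37)·40 − (+0.55)·35] / 1200 = -0.003708
∂h/∂y = [65·(+0.55) − 40·(+0.37)] / 1200 = +0.01746
Head at (210, 70) = 298.30 + (-0.003708)·(85) + (+0.01746)·(-15) = 297.72 m.
That is lower than the 298.30 m at P-1, so the point is downgradient.

downgradient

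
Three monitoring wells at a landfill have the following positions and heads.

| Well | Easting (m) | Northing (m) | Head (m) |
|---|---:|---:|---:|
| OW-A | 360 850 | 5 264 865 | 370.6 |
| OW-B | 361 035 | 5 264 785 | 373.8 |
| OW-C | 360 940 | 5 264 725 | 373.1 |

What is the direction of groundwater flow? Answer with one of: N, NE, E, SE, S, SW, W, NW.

NW

Taking OW-A as reference: OW-B−OW-A = (185, -80, +3.2); OW-C−OW-A = (90, -140, +2.5).
Solve a·Δx + b·Δy = Δh: det = 185·(-140) − 90·(-80) = -18700.
∂h/∂x = [(+3.2)·(-140) − (+2.5)·(-80)] / -18700 = +0.01326
∂h/∂y = [185·(+2.5) − 90·(+3.2)] / -18700 = -0.009332
Flow = −∇h = (-0.01326 east, +0.009332 north), which points northwest.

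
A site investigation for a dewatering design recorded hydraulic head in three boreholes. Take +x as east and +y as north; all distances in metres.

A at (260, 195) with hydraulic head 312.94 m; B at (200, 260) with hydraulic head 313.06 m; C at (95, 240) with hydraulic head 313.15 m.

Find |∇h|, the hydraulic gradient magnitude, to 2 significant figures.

0.0014

Differences from A: to B (Δx, Δy, Δh) = (-60, 65, +0.12); to C = (-165, 45, +0.21).
Solve a·Δx + b·Δy = Δh: det = (-60)·45 − (-165)·65 = 8025.
∂h/∂x = [(+0.12)·45 − (+0.21)·65] / 8025 = -0.001028
∂h/∂y = [(-60)·(+0.21) − (-165)·(+0.12)] / 8025 = +0.0008972
|∇h| = √(-0.001028² + 0.0008972²) = 0.001364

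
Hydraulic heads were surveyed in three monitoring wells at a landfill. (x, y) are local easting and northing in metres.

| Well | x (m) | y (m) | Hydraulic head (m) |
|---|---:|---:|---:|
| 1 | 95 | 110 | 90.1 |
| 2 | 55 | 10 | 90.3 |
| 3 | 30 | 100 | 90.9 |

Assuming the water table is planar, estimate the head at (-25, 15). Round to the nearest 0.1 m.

91.3 m

Three-point gradient (reference 1): Δ to 2 = (-40, -100, +0.2), Δ to 3 = (-65, -10, +0.8).
∂h/∂x = -0.01279, ∂h/∂y = +0.003115 (det = -6100).
h(-25, 15) = 90.1 + (-0.01279)·(-120) + (+0.003115)·(-95) = 90.1 +1.534 -0.296 = 91.339 m.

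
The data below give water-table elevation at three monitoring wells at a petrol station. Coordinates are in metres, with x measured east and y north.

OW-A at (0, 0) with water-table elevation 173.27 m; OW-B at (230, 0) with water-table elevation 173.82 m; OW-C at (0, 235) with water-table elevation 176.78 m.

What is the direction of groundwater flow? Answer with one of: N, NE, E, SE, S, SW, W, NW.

∂h/∂x = (173.82 − 173.27) / (230 − 0) = +0.002391
∂h/∂y = (176.78 − 173.27) / (235 − 0) = +0.01494
Flow = −∇h = (-0.002391 east, -0.01494 north), which points south.

S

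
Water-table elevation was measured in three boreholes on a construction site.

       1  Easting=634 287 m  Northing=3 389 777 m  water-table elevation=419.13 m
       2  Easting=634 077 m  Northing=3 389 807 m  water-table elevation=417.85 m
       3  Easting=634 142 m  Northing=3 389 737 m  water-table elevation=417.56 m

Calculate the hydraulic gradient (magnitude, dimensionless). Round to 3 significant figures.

Taking 1 as reference: 2−1 = (-210, 30, -1.28); 3−1 = (-145, -40, -1.57).
Determinant of the coordinate differences = (-210)·(-40) − (-145)·30 = 12750.
∂h/∂x = [(-1.28)·(-40) − (-1.57)·30] / 12750 = +0.007710
∂h/∂y = [(-210)·(-1.57) − (-145)·(-1.28)] / 12750 = +0.01130
|∇h| = √(0.007710² + 0.01130²) = 0.01368

0.0137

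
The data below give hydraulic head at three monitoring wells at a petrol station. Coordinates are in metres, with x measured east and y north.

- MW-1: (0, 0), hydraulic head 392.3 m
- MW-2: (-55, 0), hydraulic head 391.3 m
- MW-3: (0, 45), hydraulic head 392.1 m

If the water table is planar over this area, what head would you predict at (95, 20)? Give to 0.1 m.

∂h/∂x = (391.3 − 392.3) / (-55 − 0) = +0.01818
∂h/∂y = (392.1 − 392.3) / (45 − 0) = -0.004444
h(95, 20) = 392.3 + (+0.01818)·(95) + (-0.004444)·(20) = 392.3 +1.727 -0.089 = 393.938 m.

393.9 m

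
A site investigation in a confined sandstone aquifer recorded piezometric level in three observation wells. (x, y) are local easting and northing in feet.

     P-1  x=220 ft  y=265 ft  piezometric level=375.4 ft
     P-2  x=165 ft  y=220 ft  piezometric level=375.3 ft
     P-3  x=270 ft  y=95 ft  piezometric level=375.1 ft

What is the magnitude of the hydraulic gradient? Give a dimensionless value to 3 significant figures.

Taking P-1 as reference: P-2−P-1 = (-55, -45, -0.1); P-3−P-1 = (50, -170, -0.3).
Solve a·Δx + b·Δy = Δh: det = (-55)·(-170) − 50·(-45) = 11600.
∂h/∂x = [(-0.1)·(-170) − (-0.3)·(-45)] / 11600 = +0.0003017
∂h/∂y = [(-55)·(-0.3) − 50·(-0.1)] / 11600 = +0.001853
|∇h| = √(0.0003017² + 0.001853²) = 0.001877

0.00188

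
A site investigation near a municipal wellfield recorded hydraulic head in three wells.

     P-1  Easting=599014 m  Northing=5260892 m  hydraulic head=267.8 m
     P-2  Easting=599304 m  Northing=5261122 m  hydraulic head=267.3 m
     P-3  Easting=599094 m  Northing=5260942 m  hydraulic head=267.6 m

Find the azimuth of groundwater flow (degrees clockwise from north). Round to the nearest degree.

Taking P-1 as reference: P-2−P-1 = (290, 230, -0.5); P-3−P-1 = (80, 50, -0.2).
Determinant of the coordinate differences = 290·50 − 80·230 = -3900.
∂h/∂x = [(-0.5)·50 − (-0.2)·230] / -3900 = -0.005385
∂h/∂y = [290·(-0.2) − 80·(-0.5)] / -3900 = +0.004615
Flow direction (−∇h) has components (+0.005385 E, -0.004615 N).
Azimuth = atan2(E, N) = atan2(+0.005385, -0.004615) = 130.6° ≈ 131°.

131°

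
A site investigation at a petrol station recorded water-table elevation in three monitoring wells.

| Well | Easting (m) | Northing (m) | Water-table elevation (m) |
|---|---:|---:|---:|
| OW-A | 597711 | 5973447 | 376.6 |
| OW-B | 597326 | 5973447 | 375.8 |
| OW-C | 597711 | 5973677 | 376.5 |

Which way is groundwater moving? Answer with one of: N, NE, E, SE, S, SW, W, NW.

∂h/∂x = (375.8 − 376.6) / (597326 − 597711) = +0.002078
∂h/∂y = (376.5 − 376.6) / (5973677 − 5973447) = -0.0004348
Flow = −∇h = (-0.002078 east, +0.0004348 north), which points west.

W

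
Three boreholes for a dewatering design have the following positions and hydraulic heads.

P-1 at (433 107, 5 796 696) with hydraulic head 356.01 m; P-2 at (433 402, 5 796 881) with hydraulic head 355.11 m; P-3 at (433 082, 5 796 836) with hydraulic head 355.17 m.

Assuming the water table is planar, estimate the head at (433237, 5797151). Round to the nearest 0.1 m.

Differences from P-1: to P-2 (Δx, Δy, Δh) = (295, 185, -0.90); to P-3 = (-25, 140, -0.84).
Determinant of the coordinate differences = 295·140 − (-25)·185 = 45925.
∂h/∂x = [(-0.90)·140 − (-0.84)·185] / 45925 = +0.0006402
∂h/∂y = [295·(-0.84) − (-25)·(-0.90)] / 45925 = -0.005886
h(433237, 5797151) = 356.01 + (+0.0006402)·(130) + (-0.005886)·(455) = 356.01 +0.083 -2.678 = 353.415 m.

353.4 m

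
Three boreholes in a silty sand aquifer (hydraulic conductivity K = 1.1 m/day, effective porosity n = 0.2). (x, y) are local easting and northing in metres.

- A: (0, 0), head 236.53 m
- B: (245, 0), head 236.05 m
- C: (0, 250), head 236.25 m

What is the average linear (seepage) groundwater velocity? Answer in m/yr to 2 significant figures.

∂h/∂x = (236.05 − 236.53) / (245 − 0) = -0.001959
∂h/∂y = (236.25 − 236.53) / (250 − 0) = -0.001120
|∇h| = √(-0.001959² + -0.001120²) = 0.002257
Seepage velocity v = K·i/n = 1.1 × 0.002257 / 0.2 = 0.01241 m/day = 4.533 m/yr.

4.5 m/yr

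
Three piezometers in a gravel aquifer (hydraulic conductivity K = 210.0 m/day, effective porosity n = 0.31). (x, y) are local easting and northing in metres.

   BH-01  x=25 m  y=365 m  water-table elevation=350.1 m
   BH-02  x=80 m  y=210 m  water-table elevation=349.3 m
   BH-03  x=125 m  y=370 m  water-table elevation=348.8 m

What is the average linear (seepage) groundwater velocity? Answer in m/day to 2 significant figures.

With h = a·x + b·y + c and BH-01 as origin, the differences give:
  55·a + (-155)·b = -0.8
  100·a + 5·b = -1.3
Eliminate b (×5 and ×(-155), subtract): 15775·a = -205.50 → a = ∂h/∂x = -0.01303
Back-substitute: b = ∂h/∂y = +0.0005388.
|∇h| = √(-0.01303² + 0.0005388²) = 0.01304
Seepage velocity v = K·i/n = 210.0 × 0.01304 / 0.31 = 8.834 m/day.

8.8 m/day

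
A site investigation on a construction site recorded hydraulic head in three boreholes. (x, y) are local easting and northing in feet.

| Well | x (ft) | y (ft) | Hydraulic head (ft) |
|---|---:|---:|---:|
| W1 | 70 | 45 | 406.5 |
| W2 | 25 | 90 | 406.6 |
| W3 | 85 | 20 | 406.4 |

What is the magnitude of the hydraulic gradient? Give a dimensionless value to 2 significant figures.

0.0080

Differences from W1: to W2 (Δx, Δy, Δh) = (-45, 45, +0.1); to W3 = (15, -25, -0.1).
Solve a·Δx + b·Δy = Δh: det = (-45)·(-25) − 15·45 = 450.
∂h/∂x = [(+0.1)·(-25) − (-0.1)·45] / 450 = +0.004444
∂h/∂y = [(-45)·(-0.1) − 15·(+0.1)] / 450 = +0.006667
|∇h| = √(0.004444² + 0.006667²) = 0.008012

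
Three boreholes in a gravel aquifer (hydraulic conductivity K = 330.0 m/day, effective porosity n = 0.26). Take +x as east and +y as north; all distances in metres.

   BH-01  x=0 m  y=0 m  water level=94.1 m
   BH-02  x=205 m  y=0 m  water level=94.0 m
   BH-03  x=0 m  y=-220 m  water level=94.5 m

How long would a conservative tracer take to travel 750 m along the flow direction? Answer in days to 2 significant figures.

310 days

∂h/∂x = (94.0 − 94.1) / (205 − 0) = -0.0004878
∂h/∂y = (94.5 − 94.1) / (-220 − 0) = -0.001818
|∇h| = √(-0.0004878² + -0.001818²) = 0.001882
Seepage velocity v = K·i/n = 330.0 × 0.001882 / 0.26 = 2.389 m/day.
t = 750 / 2.389 = 313.9 days.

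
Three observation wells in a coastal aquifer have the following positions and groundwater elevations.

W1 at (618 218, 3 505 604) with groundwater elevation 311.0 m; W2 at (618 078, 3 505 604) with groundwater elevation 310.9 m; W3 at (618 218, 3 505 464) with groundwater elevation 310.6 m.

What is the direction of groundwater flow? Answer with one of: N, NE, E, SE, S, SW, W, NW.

∂h/∂x = (310.9 − 311.0) / (618078 − 618218) = +0.0007143
∂h/∂y = (310.6 − 311.0) / (3505464 − 3505604) = +0.002857
Flow = −∇h = (-0.0007143 east, -0.002857 north), which points south.

S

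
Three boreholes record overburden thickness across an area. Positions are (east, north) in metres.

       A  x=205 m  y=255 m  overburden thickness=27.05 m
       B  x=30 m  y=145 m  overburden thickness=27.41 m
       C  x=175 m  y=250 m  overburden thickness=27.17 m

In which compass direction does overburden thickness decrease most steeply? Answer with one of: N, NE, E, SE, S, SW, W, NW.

With d = a·x + b·y + c and A as origin, the differences give:
  (-175)·a + (-110)·b = +0.36
  (-30)·a + (-5)·b = +0.12
Eliminate b (×(-5) and ×(-110), subtract): -2425·a = 11.400 → a = ∂d/∂x = -0.004701
Back-substitute: b = ∂d/∂y = +0.004206.
Steepest decrease is along −∇f = (+0.004701 E, -0.004206 N) → southeast.

SE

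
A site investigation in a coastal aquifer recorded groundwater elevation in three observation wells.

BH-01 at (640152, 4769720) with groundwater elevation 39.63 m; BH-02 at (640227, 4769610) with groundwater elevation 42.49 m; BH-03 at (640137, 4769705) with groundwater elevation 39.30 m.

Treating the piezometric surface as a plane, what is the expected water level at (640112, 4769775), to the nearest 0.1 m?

Differences from BH-01: to BH-02 (Δx, Δy, Δh) = (75, -110, +2.86); to BH-03 = (-15, -15, -0.33).
Solve a·Δx + b·Δy = Δh: det = 75·(-15) − (-15)·(-110) = -2775.
∂h/∂x = [(+2.86)·(-15) − (-0.33)·(-110)] / -2775 = +0.02854
∂h/∂y = [75·(-0.33) − (-15)·(+2.86)] / -2775 = -0.006541
h(640112, 4769775) = 39.63 + (+0.02854)·(-40) + (-0.006541)·(55) = 39.63 -1.142 -0.360 = 38.129 m.

38.1 m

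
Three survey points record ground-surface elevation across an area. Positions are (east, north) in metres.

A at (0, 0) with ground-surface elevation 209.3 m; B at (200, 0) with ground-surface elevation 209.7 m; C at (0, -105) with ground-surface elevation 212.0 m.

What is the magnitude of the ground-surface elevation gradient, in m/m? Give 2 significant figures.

0.026 m/m

∂z/∂x = (209.7 − 209.3) / (200 − 0) = +0.002000
∂z/∂y = (212.0 − 209.3) / (-105 − 0) = -0.02571
|∇f| = √(0.002000² + -0.02571²) = 0.02579 m/m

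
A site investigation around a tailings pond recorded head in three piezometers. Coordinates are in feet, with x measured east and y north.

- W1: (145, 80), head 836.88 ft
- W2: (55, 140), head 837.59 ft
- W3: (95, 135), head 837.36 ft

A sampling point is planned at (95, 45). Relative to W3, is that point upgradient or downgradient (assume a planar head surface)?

downgradient

Three-point gradient (reference W1): Δ to W2 = (-90, 60, +0.71), Δ to W3 = (-50, 55, +0.48).
∂h/∂x = -0.005256, ∂h/∂y = +0.003949 (det = -1950).
Head at (95, 45) = 836.88 + (-0.005256)·(-50) + (+0.003949)·(-35) = 837.00 ft.
That is lower than the 837.36 ft at W3, so the point is downgradient.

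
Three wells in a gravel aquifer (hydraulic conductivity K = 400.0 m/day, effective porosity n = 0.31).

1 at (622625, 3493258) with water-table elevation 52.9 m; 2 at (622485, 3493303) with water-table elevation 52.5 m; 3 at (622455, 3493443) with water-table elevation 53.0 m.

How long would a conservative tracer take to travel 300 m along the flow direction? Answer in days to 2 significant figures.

37 days

Differences from 1: to 2 (Δx, Δy, Δh) = (-140, 45, -0.4); to 3 = (-170, 185, +0.1).
Determinant of the coordinate differences = (-140)·185 − (-170)·45 = -18250.
∂h/∂x = [(-0.4)·185 − (+0.1)·45] / -18250 = +0.004301
∂h/∂y = [(-140)·(+0.1) − (-170)·(-0.4)] / -18250 = +0.004493
|∇h| = √(0.004301² + 0.004493²) = 0.00622
Seepage velocity v = K·i/n = 400.0 × 0.00622 / 0.31 = 8.026 m/day.
t = 300 / 8.026 = 37.38 days.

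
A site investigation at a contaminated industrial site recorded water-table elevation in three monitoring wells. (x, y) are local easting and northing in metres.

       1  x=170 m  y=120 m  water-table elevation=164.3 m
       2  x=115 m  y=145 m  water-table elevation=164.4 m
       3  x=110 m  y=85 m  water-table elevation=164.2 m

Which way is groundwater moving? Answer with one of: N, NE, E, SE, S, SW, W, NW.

S

Differences from 1: to 2 (Δx, Δy, Δh) = (-55, 25, +0.1); to 3 = (-60, -35, -0.1).
Solve a·Δx + b·Δy = Δh: det = (-55)·(-35) − (-60)·25 = 3425.
∂h/∂x = [(+0.1)·(-35) − (-0.1)·25] / 3425 = -0.0002920
∂h/∂y = [(-55)·(-0.1) − (-60)·(+0.1)] / 3425 = +0.003358
Flow = −∇h = (+0.0002920 east, -0.003358 north), which points south.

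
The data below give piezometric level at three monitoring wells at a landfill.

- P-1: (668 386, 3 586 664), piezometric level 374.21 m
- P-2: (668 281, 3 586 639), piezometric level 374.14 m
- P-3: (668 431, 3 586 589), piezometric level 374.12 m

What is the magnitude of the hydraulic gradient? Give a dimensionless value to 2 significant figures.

0.0014

Three-point gradient (reference P-1): Δ to P-2 = (-105, -25, -0.07), Δ to P-3 = (45, -75, -0.09).
∂h/∂x = +0.0003333, ∂h/∂y = +0.001400 (det = 9000).
|∇h| = √(0.0003333² + 0.001400²) = 0.001439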